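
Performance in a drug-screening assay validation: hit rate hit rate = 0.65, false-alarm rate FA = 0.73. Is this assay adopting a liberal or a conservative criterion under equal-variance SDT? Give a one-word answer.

liberal

z(H) = 0.385, z(FA) = 0.613
c = −½·(z(H) + z(FA)) = -0.499
c < 0 → liberal criterion (biased toward responding “yes”).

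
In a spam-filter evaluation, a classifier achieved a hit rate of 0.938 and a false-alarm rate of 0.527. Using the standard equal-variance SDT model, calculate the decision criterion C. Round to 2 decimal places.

C = -0.80

z(H) = 1.5382
z(FA) = 0.0677
c = −½·[z(H) + z(FA)] = −0.5 × (1.5382 + 0.0677) = -0.80295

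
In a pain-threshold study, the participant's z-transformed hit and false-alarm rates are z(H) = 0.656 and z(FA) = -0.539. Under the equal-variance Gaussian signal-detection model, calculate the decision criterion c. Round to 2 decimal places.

c = −½·[z(H) + z(FA)] = −½·(0.656 + (-0.539)) = -0.0585
c < 0: the participant has a liberal response bias.

c = -0.06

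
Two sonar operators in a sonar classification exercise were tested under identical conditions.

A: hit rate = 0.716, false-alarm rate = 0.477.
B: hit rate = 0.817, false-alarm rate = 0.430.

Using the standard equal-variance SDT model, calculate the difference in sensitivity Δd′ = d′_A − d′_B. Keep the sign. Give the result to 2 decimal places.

Δd′ = -0.45

A: z(0.716) = 0.571, z(0.477) = -0.058, d' = 0.629
B: z(0.817) = 0.904, z(0.430) = -0.176, d' = 1.080
Δd' = d'_A − d'_B = 0.629 − 1.080 = -0.451
B has the higher sensitivity.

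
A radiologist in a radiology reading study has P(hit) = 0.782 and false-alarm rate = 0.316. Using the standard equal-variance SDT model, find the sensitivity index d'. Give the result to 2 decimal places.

z(0.782) = 0.779, z(0.316) = -0.479
d' = z(H) − z(FA) = 0.779 − (-0.479) = 1.258

d' = 1.26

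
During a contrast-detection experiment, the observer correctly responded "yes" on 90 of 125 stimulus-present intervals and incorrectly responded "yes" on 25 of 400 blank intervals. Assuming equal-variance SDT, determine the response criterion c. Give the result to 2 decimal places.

H = 90/125 = 0.7200
FA = 25/400 = 0.0625
Φ⁻¹(H) = 0.583
Φ⁻¹(FA) = -1.534
c = −½·[z(H) + z(FA)] = −0.5 × (0.583 + (-1.534)) = 0.4755

c = 0.48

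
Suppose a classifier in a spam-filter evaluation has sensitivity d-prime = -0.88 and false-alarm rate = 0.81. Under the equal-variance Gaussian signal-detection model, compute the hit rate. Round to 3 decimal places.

z(false-alarm rate) = z(0.81) = 0.8779
z(H) = z(FA) + d' = 0.8779 + (-0.88) = -0.0021
hit rate = Φ(-0.0021) = 0.4992

hit rate = 0.499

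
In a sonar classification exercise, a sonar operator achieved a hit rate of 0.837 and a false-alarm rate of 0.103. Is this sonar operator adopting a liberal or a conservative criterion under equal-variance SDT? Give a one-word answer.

conservative

z(H) = 0.982, z(FA) = -1.265
c = −½·(z(H) + z(FA)) = 0.1415
c > 0 → conservative criterion (biased toward responding “no”).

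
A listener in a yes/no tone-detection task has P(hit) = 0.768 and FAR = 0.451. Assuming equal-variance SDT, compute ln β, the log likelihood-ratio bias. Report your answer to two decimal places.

ln β = -0.26

z(H) = z(0.768) = 0.732
z(FA) = z(0.451) = -0.123
ln β = −½·[z(H)² − z(FA)²] = −0.5 × (0.536 − 0.015) = -0.2605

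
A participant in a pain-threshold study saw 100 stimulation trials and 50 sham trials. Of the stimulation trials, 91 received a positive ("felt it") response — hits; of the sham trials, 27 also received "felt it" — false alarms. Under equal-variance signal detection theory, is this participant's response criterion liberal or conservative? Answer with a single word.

z(H) = 1.341, z(FA) = 0.100
c = −½·(z(H) + z(FA)) = -0.7205
c < 0 → liberal criterion (biased toward responding “yes”).

liberal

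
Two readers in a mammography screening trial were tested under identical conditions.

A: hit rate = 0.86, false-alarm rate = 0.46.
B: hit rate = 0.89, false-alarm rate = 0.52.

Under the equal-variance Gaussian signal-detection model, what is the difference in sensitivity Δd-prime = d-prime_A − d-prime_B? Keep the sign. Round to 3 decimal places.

A: z(0.86) = 1.0803, z(0.46) = -0.1004, d' = 1.1807
B: z(0.89) = 1.2265, z(0.52) = 0.0502, d' = 1.1763
Δd' = d'_A − d'_B = 1.1807 − 1.1763 = 0.0044
A has the higher sensitivity.

Δd-prime = 0.004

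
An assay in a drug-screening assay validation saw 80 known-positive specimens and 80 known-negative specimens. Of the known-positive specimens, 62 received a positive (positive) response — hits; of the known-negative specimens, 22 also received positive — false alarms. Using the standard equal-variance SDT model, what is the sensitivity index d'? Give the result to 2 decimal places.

d' = 1.35

H = 62/80 = 0.7750
FA = 22/80 = 0.2750
z(0.7750) = 0.7554, z(0.2750) = -0.5978
d' = z(H) − z(FA) = 0.7554 − (-0.5978) = 1.3532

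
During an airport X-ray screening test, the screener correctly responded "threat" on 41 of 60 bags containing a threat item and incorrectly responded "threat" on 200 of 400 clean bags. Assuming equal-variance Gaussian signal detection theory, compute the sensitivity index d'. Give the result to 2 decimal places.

d' = 0.48

H = 41/60 = 0.6833
FA = 200/400 = 0.5000
z(H) = z(0.6833) = 0.4769
z(FA) = z(0.5000) = 0.0000
d' = z(H) − z(FA) = 0.4769 − 0.0000 = 0.4769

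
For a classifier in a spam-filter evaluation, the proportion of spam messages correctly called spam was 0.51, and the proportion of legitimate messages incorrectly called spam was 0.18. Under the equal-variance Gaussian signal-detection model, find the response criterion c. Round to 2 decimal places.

c = 0.45

z(0.51) = 0.025, z(0.18) = -0.915
c = −½·[z(H) + z(FA)] = −0.5 × (0.025 + (-0.915)) = 0.445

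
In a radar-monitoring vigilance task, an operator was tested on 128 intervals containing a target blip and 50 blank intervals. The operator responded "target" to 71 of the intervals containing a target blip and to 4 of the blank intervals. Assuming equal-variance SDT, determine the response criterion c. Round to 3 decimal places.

c = 0.634

H = 71/128 = 0.5547
FA = 4/50 = 0.0800
z(0.5547) = 0.1375, z(0.0800) = -1.4051
c = −½·[z(H) + z(FA)] = −0.5 × (0.1375 + (-1.4051)) = 0.6338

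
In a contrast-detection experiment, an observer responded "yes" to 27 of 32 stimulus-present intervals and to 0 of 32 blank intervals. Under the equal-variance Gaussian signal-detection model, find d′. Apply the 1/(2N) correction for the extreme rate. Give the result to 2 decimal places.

The false-alarm rate is 0/32 = 0, so apply the 1/(2N) correction: FA → 1/(2·32) = 0.01562.
z(H) = z(0.84375) = 1.010
z(FA) = z(0.01562) = -2.154
d' = 1.010 − (-2.154) = 3.164

d′ = 3.16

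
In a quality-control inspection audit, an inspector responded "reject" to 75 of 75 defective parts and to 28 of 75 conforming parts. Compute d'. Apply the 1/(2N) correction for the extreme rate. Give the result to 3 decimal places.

d' = 2.798

The hit rate is 75/75 = 1, so apply the 1/(2N) correction: H → 1 − 1/(2·75) = 0.99333.
z(H) = z(0.99333) = 2.4746
z(FA) = z(0.37333) = -0.3230
d' = 2.4746 − (-0.3230) = 2.7976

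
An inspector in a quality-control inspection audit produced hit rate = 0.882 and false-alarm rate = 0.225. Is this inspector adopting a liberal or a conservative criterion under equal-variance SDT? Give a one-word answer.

z(H) = 1.185, z(FA) = -0.755
c = −½·(z(H) + z(FA)) = -0.215
c < 0 → liberal criterion (biased toward responding “yes”).

liberal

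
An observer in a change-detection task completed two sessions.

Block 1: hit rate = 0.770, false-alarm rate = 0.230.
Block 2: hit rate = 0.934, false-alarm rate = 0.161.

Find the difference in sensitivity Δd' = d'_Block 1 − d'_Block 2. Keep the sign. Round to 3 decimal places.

Δd' = -1.019

Block 1: z(0.770) = 0.7388, z(0.230) = -0.7388, d' = 1.4776
Block 2: z(0.934) = 1.5063, z(0.161) = -0.9904, d' = 2.4967
Δd' = d'_Block 1 − d'_Block 2 = 1.4776 − 2.4967 = -1.0191
Block 2 has the higher sensitivity.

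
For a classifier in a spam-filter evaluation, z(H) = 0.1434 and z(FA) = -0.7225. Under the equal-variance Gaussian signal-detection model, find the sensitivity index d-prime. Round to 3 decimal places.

d-prime = 0.866

d' = z(H) − z(FA) = 0.1434 − (-0.7225) = 0.8659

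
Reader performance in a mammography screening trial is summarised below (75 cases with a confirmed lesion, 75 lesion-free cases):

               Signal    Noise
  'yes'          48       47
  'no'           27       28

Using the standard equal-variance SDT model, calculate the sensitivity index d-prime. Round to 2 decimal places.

d-prime = 0.04

H = 48/75 = 0.6400
FA = 47/75 = 0.6267
z(0.6400) = 0.3585, z(0.6267) = 0.3231
d' = z(H) − z(FA) = 0.3585 − 0.3231 = 0.0354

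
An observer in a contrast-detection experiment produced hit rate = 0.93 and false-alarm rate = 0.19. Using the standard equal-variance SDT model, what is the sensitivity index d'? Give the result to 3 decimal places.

z(H) = 1.4758
z(FA) = -0.8779
d' = z(H) − z(FA) = 1.4758 − (-0.8779) = 2.3537

d' = 2.354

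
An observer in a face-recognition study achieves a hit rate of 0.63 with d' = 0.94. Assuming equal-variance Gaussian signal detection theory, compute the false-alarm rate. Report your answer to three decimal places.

false-alarm rate = 0.272

z(hit rate) = z(0.63) = 0.3319
z(FA) = z(H) − d' = 0.3319 − 0.94 = -0.6081
false-alarm rate = Φ(-0.6081) = 0.2716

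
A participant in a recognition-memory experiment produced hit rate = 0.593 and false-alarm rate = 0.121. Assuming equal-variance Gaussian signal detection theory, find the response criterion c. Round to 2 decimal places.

c = 0.47

Φ⁻¹(0.593) = 0.235, Φ⁻¹(0.121) = -1.170
c = −½·[z(H) + z(FA)] = −0.5 × (0.235 + (-1.170)) = 0.4675
c > 0: the participant has a conservative response bias.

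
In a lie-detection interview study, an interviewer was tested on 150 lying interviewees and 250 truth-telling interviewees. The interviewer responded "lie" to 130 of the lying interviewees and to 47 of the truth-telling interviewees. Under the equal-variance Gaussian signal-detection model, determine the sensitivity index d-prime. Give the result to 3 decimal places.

H = 130/150 = 0.8667
FA = 47/250 = 0.1880
Φ⁻¹(0.8667) = 1.1109, Φ⁻¹(0.1880) = -0.8853
d' = z(H) − z(FA) = 1.1109 − (-0.8853) = 1.9962

d-prime = 1.996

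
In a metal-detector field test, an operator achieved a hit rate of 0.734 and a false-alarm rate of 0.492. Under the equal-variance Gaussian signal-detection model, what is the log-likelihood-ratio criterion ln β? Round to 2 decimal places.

z(H) = z(0.734) = 0.625
z(FA) = z(0.492) = -0.020
ln β = −½·[z(H)² − z(FA)²] = −0.5 × (0.391 − 0.000) = -0.1955

ln β = -0.20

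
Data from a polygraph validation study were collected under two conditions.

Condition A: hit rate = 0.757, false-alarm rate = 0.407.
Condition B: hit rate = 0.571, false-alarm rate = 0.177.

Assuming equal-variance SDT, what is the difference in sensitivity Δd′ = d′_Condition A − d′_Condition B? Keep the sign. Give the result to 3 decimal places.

Condition A: z(0.757) = 0.6967, z(0.407) = -0.2353, d' = 0.9320
Condition B: z(0.571) = 0.1789, z(0.177) = -0.9269, d' = 1.1058
Δd' = d'_Condition A − d'_Condition B = 0.9320 − 1.1058 = -0.1738
Condition B has the higher sensitivity.

Δd′ = -0.174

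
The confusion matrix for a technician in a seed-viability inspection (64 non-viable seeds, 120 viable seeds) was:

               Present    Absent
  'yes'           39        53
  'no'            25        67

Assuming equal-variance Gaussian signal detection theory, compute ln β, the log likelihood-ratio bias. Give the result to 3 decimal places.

ln β = -0.028

H = 39/64 = 0.6094
FA = 53/120 = 0.4417
Φ⁻¹(0.6094) = 0.2778, Φ⁻¹(0.4417) = -0.1467
ln β = −½·[z(H)² − z(FA)²] = −0.5 × (0.0772 − 0.0215) = -0.02785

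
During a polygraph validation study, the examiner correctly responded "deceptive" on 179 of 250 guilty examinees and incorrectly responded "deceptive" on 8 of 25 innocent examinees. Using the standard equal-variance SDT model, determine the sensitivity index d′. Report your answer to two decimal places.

d′ = 1.04

H = 179/250 = 0.7160
FA = 8/25 = 0.3200
Φ⁻¹(H) = Φ⁻¹(0.7160) = 0.5710
Φ⁻¹(FA) = Φ⁻¹(0.3200) = -0.4677
d' = z(H) − z(FA) = 0.5710 − (-0.4677) = 1.0387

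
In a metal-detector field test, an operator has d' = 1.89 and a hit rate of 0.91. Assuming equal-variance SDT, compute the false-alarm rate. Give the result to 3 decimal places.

z(hit rate) = z(0.91) = 1.3408
z(FA) = z(H) − d' = 1.3408 − 1.89 = -0.5492
false-alarm rate = Φ(-0.5492) = 0.2914

false-alarm rate = 0.291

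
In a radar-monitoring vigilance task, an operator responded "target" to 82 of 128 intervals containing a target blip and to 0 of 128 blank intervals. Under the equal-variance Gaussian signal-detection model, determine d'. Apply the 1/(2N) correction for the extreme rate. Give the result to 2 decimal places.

The false-alarm rate is 0/128 = 0, so apply the 1/(2N) correction: FA → 1/(2·128) = 0.00391.
z(H) = z(0.64062) = 0.360
z(FA) = z(0.00391) = -2.660
d' = 0.360 − (-2.660) = 3.020

d' = 3.02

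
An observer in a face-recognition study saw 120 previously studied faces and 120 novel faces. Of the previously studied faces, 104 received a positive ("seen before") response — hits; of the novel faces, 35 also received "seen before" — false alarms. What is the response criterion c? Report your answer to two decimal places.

c = -0.28

H = 104/120 = 0.8667
FA = 35/120 = 0.2917
z(H) = 1.1109
z(FA) = -0.5484
c = −½·[z(H) + z(FA)] = −0.5 × (1.1109 + (-0.5484)) = -0.28125
c < 0: the observer has a liberal response bias.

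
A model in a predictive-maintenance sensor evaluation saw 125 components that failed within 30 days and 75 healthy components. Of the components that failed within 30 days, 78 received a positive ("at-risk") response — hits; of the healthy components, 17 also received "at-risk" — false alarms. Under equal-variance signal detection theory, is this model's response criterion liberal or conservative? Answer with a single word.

conservative

z(H) = 0.316, z(FA) = -0.750
c = −½·(z(H) + z(FA)) = 0.217
c > 0 → conservative criterion (biased toward responding “no”).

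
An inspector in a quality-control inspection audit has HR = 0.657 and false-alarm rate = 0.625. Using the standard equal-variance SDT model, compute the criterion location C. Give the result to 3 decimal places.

C = -0.361

Φ⁻¹(0.657) = 0.4043, Φ⁻¹(0.625) = 0.3186
c = −½·[z(H) + z(FA)] = −0.5 × (0.4043 + 0.3186) = -0.36145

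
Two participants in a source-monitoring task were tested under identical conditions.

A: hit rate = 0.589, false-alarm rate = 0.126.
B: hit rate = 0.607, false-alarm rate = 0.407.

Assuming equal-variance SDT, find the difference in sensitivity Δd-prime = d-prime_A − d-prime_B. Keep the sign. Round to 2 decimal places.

Δd-prime = 0.86

A: z(0.589) = 0.225, z(0.126) = -1.146, d' = 1.371
B: z(0.607) = 0.272, z(0.407) = -0.235, d' = 0.507
Δd' = d'_A − d'_B = 1.371 − 0.507 = 0.864
A has the higher sensitivity.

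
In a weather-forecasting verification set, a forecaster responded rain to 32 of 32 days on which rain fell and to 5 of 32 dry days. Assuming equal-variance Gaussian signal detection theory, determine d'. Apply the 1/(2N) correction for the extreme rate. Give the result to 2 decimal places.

The hit rate is 32/32 = 1, so apply the 1/(2N) correction: H → 1 − 1/(2·32) = 0.98438.
z(H) = z(0.98438) = 2.154
z(FA) = z(0.15625) = -1.010
d' = 2.154 − (-1.010) = 3.164

d' = 3.16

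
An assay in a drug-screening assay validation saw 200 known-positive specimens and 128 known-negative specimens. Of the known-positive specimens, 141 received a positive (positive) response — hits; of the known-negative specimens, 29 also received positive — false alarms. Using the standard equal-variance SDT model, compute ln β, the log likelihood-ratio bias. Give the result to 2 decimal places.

ln β = 0.14

H = 141/200 = 0.7050
FA = 29/128 = 0.2266
z(H) = z(0.7050) = 0.539
z(FA) = z(0.2266) = -0.750
ln β = −½·[z(H)² − z(FA)²] = −0.5 × (0.291 − 0.563) = 0.136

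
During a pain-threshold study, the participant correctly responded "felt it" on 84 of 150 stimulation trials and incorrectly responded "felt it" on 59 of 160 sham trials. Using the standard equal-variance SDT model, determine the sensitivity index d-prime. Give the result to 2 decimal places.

d-prime = 0.49

H = 84/150 = 0.5600
FA = 59/160 = 0.3688
Φ⁻¹(H) = Φ⁻¹(0.5600) = 0.151
Φ⁻¹(FA) = Φ⁻¹(0.3688) = -0.335
d' = z(H) − z(FA) = 0.151 − (-0.335) = 0.486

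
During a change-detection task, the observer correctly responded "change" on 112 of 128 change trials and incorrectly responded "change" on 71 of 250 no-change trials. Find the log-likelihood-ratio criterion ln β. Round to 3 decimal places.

ln β = -0.499

H = 112/128 = 0.8750
FA = 71/250 = 0.2840
z(H) = 1.1503
z(FA) = -0.5710
ln β = −½·[z(H)² − z(FA)²] = −0.5 × (1.3232 − 0.3260) = -0.4986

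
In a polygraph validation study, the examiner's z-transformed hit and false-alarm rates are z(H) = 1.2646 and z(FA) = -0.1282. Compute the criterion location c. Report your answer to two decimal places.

c = -0.57

c = −½·[z(H) + z(FA)] = −½·(1.2646 + (-0.1282)) = -0.5682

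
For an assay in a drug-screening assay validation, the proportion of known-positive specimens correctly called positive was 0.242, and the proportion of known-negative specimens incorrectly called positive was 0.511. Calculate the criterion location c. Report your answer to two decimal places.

c = 0.34

z(H) = z(0.242) = -0.700
z(FA) = z(0.511) = 0.028
c = −½·[z(H) + z(FA)] = −0.5 × (-0.700 + 0.028) = 0.336
c > 0: the assay has a conservative response bias.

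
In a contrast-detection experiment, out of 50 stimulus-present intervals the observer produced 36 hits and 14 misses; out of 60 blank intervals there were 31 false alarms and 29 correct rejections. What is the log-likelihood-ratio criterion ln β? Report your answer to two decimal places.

ln β = -0.17

H = 36/50 = 0.7200
FA = 31/60 = 0.5167
Φ⁻¹(H) = Φ⁻¹(0.7200) = 0.583
Φ⁻¹(FA) = Φ⁻¹(0.5167) = 0.042
ln β = −½·[z(H)² − z(FA)²] = −0.5 × (0.340 − 0.002) = -0.169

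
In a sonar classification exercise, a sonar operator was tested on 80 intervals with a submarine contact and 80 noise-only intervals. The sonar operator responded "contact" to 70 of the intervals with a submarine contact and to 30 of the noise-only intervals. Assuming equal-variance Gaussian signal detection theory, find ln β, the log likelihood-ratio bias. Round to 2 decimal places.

ln β = -0.61

H = 70/80 = 0.8750
FA = 30/80 = 0.3750
z(0.8750) = 1.150, z(0.3750) = -0.319
ln β = −½·[z(H)² − z(FA)²] = −0.5 × (1.323 − 0.102) = -0.6105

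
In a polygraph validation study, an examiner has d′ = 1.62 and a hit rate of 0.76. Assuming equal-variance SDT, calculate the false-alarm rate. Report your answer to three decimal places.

false-alarm rate = 0.180

z(hit rate) = z(0.76) = 0.7063
z(FA) = z(H) − d' = 0.7063 − 1.62 = -0.9137
false-alarm rate = Φ(-0.9137) = 0.1804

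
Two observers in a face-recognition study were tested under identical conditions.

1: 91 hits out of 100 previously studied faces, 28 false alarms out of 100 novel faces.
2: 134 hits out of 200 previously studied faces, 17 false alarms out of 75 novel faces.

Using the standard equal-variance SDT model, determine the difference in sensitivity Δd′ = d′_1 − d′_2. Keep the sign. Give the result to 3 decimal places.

Δd′ = 0.734

1: z(0.9100) = 1.3408, z(0.2800) = -0.5828, d' = 1.9236
2: z(0.6700) = 0.4399, z(0.2267) = -0.7498, d' = 1.1897
Δd' = d'_1 − d'_2 = 1.9236 − 1.1897 = 0.7339
1 has the higher sensitivity.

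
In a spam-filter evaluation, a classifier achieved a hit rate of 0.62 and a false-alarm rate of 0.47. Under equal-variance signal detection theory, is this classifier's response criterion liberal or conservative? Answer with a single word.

z(H) = 0.305, z(FA) = -0.075
c = −½·(z(H) + z(FA)) = -0.115
c < 0 → liberal criterion (biased toward responding “yes”).

liberal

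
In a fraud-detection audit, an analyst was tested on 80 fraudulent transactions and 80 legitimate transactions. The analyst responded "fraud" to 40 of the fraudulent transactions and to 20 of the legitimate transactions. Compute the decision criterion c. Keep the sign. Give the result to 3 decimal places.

c = 0.337

H = 40/80 = 0.5000
FA = 20/80 = 0.2500
Φ⁻¹(0.5000) = 0.0000, Φ⁻¹(0.2500) = -0.6745
c = −½·[z(H) + z(FA)] = −0.5 × (0.0000 + (-0.6745)) = 0.33725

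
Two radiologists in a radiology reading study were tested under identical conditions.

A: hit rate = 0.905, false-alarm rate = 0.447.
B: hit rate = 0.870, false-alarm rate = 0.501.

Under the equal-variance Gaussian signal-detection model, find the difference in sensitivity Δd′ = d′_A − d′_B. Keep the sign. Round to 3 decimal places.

Δd′ = 0.320

A: z(0.905) = 1.3106, z(0.447) = -0.1332, d' = 1.4438
B: z(0.870) = 1.1264, z(0.501) = 0.0025, d' = 1.1239
Δd' = d'_A − d'_B = 1.4438 − 1.1239 = 0.3199
A has the higher sensitivity.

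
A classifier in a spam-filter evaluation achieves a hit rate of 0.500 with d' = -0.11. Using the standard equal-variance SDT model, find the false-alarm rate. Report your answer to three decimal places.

z(hit rate) = z(0.500) = 0.0000
z(FA) = z(H) − d' = 0.0000 − (-0.11) = 0.1100
false-alarm rate = Φ(0.1100) = 0.5438

false-alarm rate = 0.544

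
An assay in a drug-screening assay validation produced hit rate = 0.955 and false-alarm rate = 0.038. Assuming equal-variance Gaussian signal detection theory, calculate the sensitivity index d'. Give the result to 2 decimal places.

d' = 3.47

z(0.955) = 1.695, z(0.038) = -1.774
d' = z(H) − z(FA) = 1.695 − (-1.774) = 3.469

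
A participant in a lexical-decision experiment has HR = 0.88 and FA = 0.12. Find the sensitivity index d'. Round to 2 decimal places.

z(H) = 1.1750
z(FA) = -1.1750
d' = z(H) − z(FA) = 1.1750 − (-1.1750) = 2.3500

d' = 2.35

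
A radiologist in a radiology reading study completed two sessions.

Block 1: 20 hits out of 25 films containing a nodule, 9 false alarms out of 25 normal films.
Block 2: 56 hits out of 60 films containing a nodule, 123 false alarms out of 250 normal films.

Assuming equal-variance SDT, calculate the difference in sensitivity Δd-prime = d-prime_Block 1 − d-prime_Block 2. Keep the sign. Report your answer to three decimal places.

Δd-prime = -0.321

Block 1: z(0.8000) = 0.8416, z(0.3600) = -0.3585, d' = 1.2001
Block 2: z(0.9333) = 1.5008, z(0.4920) = -0.0201, d' = 1.5209
Δd' = d'_Block 1 − d'_Block 2 = 1.2001 − 1.5209 = -0.3208
Block 2 has the higher sensitivity.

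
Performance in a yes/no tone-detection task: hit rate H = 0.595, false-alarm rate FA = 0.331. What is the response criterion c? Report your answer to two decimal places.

z(H) = 0.2404
z(FA) = -0.4372
c = −½·[z(H) + z(FA)] = −0.5 × (0.2404 + (-0.4372)) = 0.0984

c = 0.10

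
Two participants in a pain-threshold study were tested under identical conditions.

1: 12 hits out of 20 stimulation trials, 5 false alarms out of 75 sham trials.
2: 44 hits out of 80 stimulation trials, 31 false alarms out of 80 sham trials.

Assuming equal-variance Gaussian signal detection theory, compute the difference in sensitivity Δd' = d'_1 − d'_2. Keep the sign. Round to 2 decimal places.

1: z(0.6000) = 0.253, z(0.0667) = -1.501, d' = 1.754
2: z(0.5500) = 0.126, z(0.3875) = -0.286, d' = 0.412
Δd' = d'_1 − d'_2 = 1.754 − 0.412 = 1.342
1 has the higher sensitivity.

Δd' = 1.34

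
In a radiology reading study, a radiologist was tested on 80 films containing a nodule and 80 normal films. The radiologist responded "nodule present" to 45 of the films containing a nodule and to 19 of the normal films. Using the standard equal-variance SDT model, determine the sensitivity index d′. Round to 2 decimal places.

d′ = 0.87

H = 45/80 = 0.5625
FA = 19/80 = 0.2375
z(H) = z(0.5625) = 0.1573
z(FA) = z(0.2375) = -0.7144
d' = z(H) − z(FA) = 0.1573 − (-0.7144) = 0.8717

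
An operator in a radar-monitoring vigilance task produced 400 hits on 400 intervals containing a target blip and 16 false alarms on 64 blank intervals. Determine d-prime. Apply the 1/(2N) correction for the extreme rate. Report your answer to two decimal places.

d-prime = 3.70

The hit rate is 400/400 = 1, so apply the 1/(2N) correction: H → 1 − 1/(2·400) = 0.99875.
z(H) = z(0.99875) = 3.023
z(FA) = z(0.25000) = -0.674
d' = 3.023 − (-0.674) = 3.697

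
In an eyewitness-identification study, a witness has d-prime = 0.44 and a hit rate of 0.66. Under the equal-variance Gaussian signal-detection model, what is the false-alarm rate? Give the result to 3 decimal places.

z(hit rate) = z(0.66) = 0.4125
z(FA) = z(H) − d' = 0.4125 − 0.44 = -0.0275
false-alarm rate = Φ(-0.0275) = 0.4890

false-alarm rate = 0.489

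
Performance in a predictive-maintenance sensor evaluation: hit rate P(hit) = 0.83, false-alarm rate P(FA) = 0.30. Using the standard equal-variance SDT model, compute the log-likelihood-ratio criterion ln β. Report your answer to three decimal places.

z(H) = 0.9542
z(FA) = -0.5244
ln β = −½·[z(H)² − z(FA)²] = −0.5 × (0.9105 − 0.2750) = -0.31775

ln β = -0.318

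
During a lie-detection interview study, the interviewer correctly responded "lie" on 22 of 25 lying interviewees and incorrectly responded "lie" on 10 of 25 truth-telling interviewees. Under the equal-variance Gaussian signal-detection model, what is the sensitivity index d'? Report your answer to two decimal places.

d' = 1.43

H = 22/25 = 0.8800
FA = 10/25 = 0.4000
Φ⁻¹(H) = 1.1750
Φ⁻¹(FA) = -0.2533
d' = z(H) − z(FA) = 1.1750 − (-0.2533) = 1.4283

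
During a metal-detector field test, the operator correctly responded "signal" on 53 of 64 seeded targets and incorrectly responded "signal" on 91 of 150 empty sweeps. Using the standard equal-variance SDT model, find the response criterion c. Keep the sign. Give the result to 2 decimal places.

c = -0.61

H = 53/64 = 0.8281
FA = 91/150 = 0.6067
Φ⁻¹(H) = 0.947
Φ⁻¹(FA) = 0.271
c = −½·[z(H) + z(FA)] = −0.5 × (0.947 + 0.271) = -0.609
c < 0: the operator has a liberal response bias.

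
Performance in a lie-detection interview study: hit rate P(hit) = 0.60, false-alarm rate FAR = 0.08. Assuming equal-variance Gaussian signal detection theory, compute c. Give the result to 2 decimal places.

c = 0.58

z(0.60) = 0.253, z(0.08) = -1.405
c = −½·[z(H) + z(FA)] = −0.5 × (0.253 + (-1.405)) = 0.576
c > 0: the interviewer has a conservative response bias.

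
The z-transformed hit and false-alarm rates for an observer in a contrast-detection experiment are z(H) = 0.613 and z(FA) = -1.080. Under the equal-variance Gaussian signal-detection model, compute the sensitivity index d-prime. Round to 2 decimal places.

d' = z(H) − z(FA) = 0.613 − (-1.080) = 1.693

d-prime = 1.69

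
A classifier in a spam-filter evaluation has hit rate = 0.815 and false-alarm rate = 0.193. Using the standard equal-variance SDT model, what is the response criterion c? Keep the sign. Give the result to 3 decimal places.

z(0.815) = 0.8965, z(0.193) = -0.8669
c = −½·[z(H) + z(FA)] = −0.5 × (0.8965 + (-0.8669)) = -0.0148

c = -0.015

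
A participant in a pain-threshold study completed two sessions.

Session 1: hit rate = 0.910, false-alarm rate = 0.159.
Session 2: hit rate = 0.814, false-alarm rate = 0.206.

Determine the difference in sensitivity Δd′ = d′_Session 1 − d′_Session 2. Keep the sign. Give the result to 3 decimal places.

Session 1: z(0.910) = 1.3408, z(0.159) = -0.9986, d' = 2.3394
Session 2: z(0.814) = 0.8927, z(0.206) = -0.8204, d' = 1.7131
Δd' = d'_Session 1 − d'_Session 2 = 2.3394 − 1.7131 = 0.6263
Session 1 has the higher sensitivity.

Δd′ = 0.626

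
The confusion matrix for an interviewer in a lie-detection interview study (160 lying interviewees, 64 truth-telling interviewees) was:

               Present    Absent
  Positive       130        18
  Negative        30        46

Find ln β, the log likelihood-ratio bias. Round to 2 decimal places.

H = 130/160 = 0.8125
FA = 18/64 = 0.2812
z(0.8125) = 0.887, z(0.2812) = -0.579
ln β = −½·[z(H)² − z(FA)²] = −0.5 × (0.787 − 0.335) = -0.226

ln β = -0.23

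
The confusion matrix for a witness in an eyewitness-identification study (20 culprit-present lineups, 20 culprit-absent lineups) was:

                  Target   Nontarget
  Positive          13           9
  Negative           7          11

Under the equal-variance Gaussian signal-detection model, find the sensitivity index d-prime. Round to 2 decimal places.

d-prime = 0.51

H = 13/20 = 0.6500
FA = 9/20 = 0.4500
z(H) = z(0.6500) = 0.385
z(FA) = z(0.4500) = -0.126
d' = z(H) − z(FA) = 0.385 − (-0.126) = 0.511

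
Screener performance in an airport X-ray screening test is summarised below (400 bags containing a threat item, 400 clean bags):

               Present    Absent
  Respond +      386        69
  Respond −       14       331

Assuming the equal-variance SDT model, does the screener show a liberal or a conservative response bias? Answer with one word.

z(H) = 1.812, z(FA) = -0.944
c = −½·(z(H) + z(FA)) = -0.434
c < 0 → liberal criterion (biased toward responding “yes”).

liberal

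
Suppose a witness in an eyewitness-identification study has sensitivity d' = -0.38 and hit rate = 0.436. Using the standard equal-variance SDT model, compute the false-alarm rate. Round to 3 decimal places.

false-alarm rate = 0.587

z(hit rate) = z(0.436) = -0.1611
z(FA) = z(H) − d' = -0.1611 − (-0.38) = 0.2189
false-alarm rate = Φ(0.2189) = 0.5866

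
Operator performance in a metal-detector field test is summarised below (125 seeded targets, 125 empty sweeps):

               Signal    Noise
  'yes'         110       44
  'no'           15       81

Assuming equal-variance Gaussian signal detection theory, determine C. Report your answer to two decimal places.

H = 110/125 = 0.8800
FA = 44/125 = 0.3520
z(H) = 1.175
z(FA) = -0.380
c = −½·[z(H) + z(FA)] = −0.5 × (1.175 + (-0.380)) = -0.3975

C = -0.40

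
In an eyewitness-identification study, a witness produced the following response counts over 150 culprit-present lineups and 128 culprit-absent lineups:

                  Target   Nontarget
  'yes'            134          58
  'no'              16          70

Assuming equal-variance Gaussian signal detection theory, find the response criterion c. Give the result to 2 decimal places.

H = 134/150 = 0.8933
FA = 58/128 = 0.4531
Φ⁻¹(H) = Φ⁻¹(0.8933) = 1.2443
Φ⁻¹(FA) = Φ⁻¹(0.4531) = -0.1178
c = −½·[z(H) + z(FA)] = −0.5 × (1.2443 + (-0.1178)) = -0.56325

c = -0.56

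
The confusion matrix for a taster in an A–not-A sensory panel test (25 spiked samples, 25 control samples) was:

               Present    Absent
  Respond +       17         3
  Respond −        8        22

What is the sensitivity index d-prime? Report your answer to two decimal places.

d-prime = 1.64

H = 17/25 = 0.6800
FA = 3/25 = 0.1200
Φ⁻¹(H) = Φ⁻¹(0.6800) = 0.4677
Φ⁻¹(FA) = Φ⁻¹(0.1200) = -1.1750
d' = z(H) − z(FA) = 0.4677 − (-1.1750) = 1.6427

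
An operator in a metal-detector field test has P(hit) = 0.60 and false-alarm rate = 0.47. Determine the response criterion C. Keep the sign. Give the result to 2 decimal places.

C = -0.09

z(H) = z(0.60) = 0.253
z(FA) = z(0.47) = -0.075
c = −½·[z(H) + z(FA)] = −0.5 × (0.253 + (-0.075)) = -0.089
c < 0: the operator has a liberal response bias.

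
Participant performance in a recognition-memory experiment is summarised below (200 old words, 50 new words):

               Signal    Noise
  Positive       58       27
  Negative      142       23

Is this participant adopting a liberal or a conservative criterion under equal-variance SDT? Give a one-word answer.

conservative

z(H) = -0.553, z(FA) = 0.100
c = −½·(z(H) + z(FA)) = 0.2265
c > 0 → conservative criterion (biased toward responding “no”).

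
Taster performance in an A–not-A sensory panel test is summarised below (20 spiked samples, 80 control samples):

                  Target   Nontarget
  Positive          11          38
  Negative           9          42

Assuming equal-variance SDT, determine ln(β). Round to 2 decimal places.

H = 11/20 = 0.5500
FA = 38/80 = 0.4750
Φ⁻¹(H) = 0.126
Φ⁻¹(FA) = -0.063
ln β = −½·[z(H)² − z(FA)²] = −0.5 × (0.016 − 0.004) = -0.006

ln β = -0.01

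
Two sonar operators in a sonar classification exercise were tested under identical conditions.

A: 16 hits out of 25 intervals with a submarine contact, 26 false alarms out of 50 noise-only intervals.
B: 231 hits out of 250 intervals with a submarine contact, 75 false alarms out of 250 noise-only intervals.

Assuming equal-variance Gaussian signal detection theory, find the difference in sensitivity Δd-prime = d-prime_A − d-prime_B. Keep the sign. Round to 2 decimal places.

A: z(0.6400) = 0.358, z(0.5200) = 0.050, d' = 0.308
B: z(0.9240) = 1.433, z(0.3000) = -0.524, d' = 1.957
Δd' = d'_A − d'_B = 0.308 − 1.957 = -1.649
B has the higher sensitivity.

Δd-prime = -1.65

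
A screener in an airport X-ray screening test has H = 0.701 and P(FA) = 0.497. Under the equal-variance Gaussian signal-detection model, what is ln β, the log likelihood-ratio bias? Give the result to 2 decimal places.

ln β = -0.14

z(0.701) = 0.527, z(0.497) = -0.008
ln β = −½·[z(H)² − z(FA)²] = −0.5 × (0.278 − 0.000) = -0.139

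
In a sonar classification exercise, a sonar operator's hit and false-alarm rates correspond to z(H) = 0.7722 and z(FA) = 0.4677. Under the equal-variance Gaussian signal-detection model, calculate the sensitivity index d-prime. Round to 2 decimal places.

d' = z(H) − z(FA) = 0.7722 − 0.4677 = 0.3045

d-prime = 0.30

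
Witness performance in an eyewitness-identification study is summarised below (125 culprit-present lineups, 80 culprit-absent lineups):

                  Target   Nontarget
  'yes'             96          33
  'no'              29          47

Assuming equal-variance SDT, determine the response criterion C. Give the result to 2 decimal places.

C = -0.26

H = 96/125 = 0.7680
FA = 33/80 = 0.4125
Φ⁻¹(0.7680) = 0.732, Φ⁻¹(0.4125) = -0.221
c = −½·[z(H) + z(FA)] = −0.5 × (0.732 + (-0.221)) = -0.2555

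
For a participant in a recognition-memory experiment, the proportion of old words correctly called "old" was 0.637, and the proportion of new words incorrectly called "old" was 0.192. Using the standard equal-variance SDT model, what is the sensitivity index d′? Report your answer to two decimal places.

d′ = 1.22

Φ⁻¹(H) = 0.350
Φ⁻¹(FA) = -0.871
d' = z(H) − z(FA) = 0.350 − (-0.871) = 1.221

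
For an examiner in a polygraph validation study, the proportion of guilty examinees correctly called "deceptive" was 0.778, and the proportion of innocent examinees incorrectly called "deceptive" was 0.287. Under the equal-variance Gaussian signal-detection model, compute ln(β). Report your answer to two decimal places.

Φ⁻¹(0.778) = 0.765, Φ⁻¹(0.287) = -0.562
ln β = −½·[z(H)² − z(FA)²] = −0.5 × (0.585 − 0.316) = -0.1345

ln β = -0.13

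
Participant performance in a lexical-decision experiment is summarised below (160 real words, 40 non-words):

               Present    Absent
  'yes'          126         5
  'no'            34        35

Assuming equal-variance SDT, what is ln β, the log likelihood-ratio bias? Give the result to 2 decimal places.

H = 126/160 = 0.7875
FA = 5/40 = 0.1250
z(H) = z(0.7875) = 0.798
z(FA) = z(0.1250) = -1.150
ln β = −½·[z(H)² − z(FA)²] = −0.5 × (0.637 − 1.323) = 0.343

ln β = 0.34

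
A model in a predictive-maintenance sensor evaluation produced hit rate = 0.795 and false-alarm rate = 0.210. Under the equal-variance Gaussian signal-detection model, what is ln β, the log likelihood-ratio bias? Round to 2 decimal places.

z(0.795) = 0.824, z(0.210) = -0.806
ln β = −½·[z(H)² − z(FA)²] = −0.5 × (0.679 − 0.650) = -0.0145

ln β = -0.01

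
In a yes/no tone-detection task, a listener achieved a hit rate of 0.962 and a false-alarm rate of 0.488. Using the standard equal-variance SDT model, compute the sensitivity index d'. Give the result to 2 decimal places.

d' = 1.80

Φ⁻¹(H) = Φ⁻¹(0.962) = 1.7744
Φ⁻¹(FA) = Φ⁻¹(0.488) = -0.0301
d' = z(H) − z(FA) = 1.7744 − (-0.0301) = 1.8045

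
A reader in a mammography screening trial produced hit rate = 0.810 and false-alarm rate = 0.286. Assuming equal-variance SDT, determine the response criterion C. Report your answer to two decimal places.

Φ⁻¹(H) = Φ⁻¹(0.810) = 0.878
Φ⁻¹(FA) = Φ⁻¹(0.286) = -0.565
c = −½·[z(H) + z(FA)] = −0.5 × (0.878 + (-0.565)) = -0.1565
c < 0: the reader has a liberal response bias.

C = -0.16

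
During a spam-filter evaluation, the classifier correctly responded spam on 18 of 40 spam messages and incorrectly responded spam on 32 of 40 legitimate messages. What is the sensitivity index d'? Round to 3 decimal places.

H = 18/40 = 0.4500
FA = 32/40 = 0.8000
Φ⁻¹(0.4500) = -0.1257, Φ⁻¹(0.8000) = 0.8416
d' = z(H) − z(FA) = -0.1257 − 0.8416 = -0.9673

d' = -0.967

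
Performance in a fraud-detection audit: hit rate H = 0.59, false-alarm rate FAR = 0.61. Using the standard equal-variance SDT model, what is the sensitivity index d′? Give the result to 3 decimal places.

d′ = -0.052

Φ⁻¹(H) = Φ⁻¹(0.59) = 0.2275
Φ⁻¹(FA) = Φ⁻¹(0.61) = 0.2793
d' = z(H) − z(FA) = 0.2275 − 0.2793 = -0.0518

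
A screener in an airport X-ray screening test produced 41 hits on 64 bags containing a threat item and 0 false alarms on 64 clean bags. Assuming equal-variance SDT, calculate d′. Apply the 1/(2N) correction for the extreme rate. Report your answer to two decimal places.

d′ = 2.78

The false-alarm rate is 0/64 = 0, so apply the 1/(2N) correction: FA → 1/(2·64) = 0.00781.
z(H) = z(0.64062) = 0.360
z(FA) = z(0.00781) = -2.418
d' = 0.360 − (-2.418) = 2.778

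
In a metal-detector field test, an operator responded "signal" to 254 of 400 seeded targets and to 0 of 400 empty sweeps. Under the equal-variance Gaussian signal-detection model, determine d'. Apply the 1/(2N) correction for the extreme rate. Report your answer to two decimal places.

The false-alarm rate is 0/400 = 0, so apply the 1/(2N) correction: FA → 1/(2·400) = 0.00125.
z(H) = z(0.63500) = 0.345
z(FA) = z(0.00125) = -3.023
d' = 0.345 − (-3.023) = 3.368

d' = 3.37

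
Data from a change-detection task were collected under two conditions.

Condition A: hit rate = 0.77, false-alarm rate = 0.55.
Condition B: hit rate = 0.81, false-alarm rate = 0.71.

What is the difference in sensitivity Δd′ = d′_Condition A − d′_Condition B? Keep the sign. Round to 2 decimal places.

Condition A: z(0.77) = 0.739, z(0.55) = 0.126, d' = 0.613
Condition B: z(0.81) = 0.878, z(0.71) = 0.553, d' = 0.325
Δd' = d'_Condition A − d'_Condition B = 0.613 − 0.325 = 0.288
Condition A has the higher sensitivity.

Δd′ = 0.29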